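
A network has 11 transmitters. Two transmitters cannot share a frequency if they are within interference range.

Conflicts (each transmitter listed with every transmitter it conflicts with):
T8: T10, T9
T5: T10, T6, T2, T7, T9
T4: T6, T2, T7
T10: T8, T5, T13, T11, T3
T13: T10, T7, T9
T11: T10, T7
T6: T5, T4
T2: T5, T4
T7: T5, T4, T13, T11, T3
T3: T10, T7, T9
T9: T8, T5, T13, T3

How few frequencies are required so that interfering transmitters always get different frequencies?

T5 and T6 conflict, so at least 2 frequencies are needed.
2 frequencies suffice: T8=1, T5=1, T4=1, T10=2, T13=1, T11=1, T6=2, T2=2, T7=2, T3=1, T9=2. Every pair that conflicts lands in different frequencies.

2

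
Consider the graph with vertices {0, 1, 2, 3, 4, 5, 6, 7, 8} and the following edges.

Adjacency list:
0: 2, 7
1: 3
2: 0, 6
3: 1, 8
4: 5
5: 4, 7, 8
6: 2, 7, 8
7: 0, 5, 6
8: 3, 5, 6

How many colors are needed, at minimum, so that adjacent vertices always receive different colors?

2

0 and 7 are adjacent, so at least 2 colors are needed.
2 colors suffice: color red → {1, 2, 4, 7, 8}; color blue → {0, 3, 5, 6}. Each edge has distinct colors on its endpoints.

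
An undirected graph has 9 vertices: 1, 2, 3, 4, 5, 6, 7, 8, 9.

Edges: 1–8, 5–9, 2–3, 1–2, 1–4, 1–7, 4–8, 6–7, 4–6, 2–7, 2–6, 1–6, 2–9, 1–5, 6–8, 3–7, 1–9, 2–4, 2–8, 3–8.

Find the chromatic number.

1, 2, 4, 6, 8 form a clique, so at least 5 colors are needed.
5 colors suffice: 1=a, 2=b, 3=a, 4=e, 5=b, 6=d, 7=c, 8=c, 9=c. No two adjacent vertices share a color.

5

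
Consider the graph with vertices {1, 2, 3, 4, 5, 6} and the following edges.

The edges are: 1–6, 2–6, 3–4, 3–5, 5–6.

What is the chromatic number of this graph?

2

2 and 6 are adjacent, so at least 2 colors are needed.
2 colors suffice: 1=b, 2=b, 3=a, 4=b, 5=b, 6=a. No two adjacent vertices share a color.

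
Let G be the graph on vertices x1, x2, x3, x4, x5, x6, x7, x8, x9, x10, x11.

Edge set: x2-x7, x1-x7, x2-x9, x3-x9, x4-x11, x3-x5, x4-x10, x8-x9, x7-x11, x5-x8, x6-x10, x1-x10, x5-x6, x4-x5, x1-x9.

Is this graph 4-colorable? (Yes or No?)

Yes

The chromatic number is 3. The cycle x10-x1-x7-x11-x4-x10 has odd length 5, so it cannot be 2-colored; at least 3 colors are needed.
3 colors suffice: color 1 → {x5, x7, x9, x10}; color 2 → {x1, x2, x3, x4, x6, x8}; color 3 → {x11}.
Since 4 ≥ 3, a proper 4-coloring certainly exists.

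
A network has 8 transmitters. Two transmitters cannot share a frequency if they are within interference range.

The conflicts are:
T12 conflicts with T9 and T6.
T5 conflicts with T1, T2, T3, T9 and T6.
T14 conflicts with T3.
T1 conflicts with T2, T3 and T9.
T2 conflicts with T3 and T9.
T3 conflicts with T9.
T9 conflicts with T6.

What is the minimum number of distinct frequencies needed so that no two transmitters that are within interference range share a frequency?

5

T5, T1, T2, T3, T9 pairwise conflict, so at least 5 frequencies are needed.
5 frequencies suffice: T12=2, T5=2, T14=1, T1=5, T2=4, T3=3, T9=1, T6=3. No two conflicting transmitters share a frequency.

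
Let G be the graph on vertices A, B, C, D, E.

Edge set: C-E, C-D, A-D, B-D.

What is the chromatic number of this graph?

2

C and D are adjacent, so at least 2 colors are needed.
One proper 2-coloring: A=2, B=2, C=2, D=1, E=1. No two adjacent vertices share a color.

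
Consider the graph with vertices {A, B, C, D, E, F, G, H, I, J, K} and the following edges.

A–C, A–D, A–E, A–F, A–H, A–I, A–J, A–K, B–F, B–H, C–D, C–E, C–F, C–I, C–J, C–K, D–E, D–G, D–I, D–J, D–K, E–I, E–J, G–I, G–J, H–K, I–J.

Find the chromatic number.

A, C, D, E, I, J are mutually adjacent (a clique of size 6), so at least 6 colors are needed.
6 colors suffice: A=1, B=1, C=3, D=2, E=6, F=2, G=1, H=2, I=5, J=4, K=4. No two adjacent vertices share a color.

6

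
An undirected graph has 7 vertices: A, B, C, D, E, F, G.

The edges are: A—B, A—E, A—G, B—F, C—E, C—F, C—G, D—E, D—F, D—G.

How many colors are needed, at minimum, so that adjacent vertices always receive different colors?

The cycle A-G-C-F-B-A has odd length 5, so it cannot be 2-colored; at least 3 colors are needed.
A valid assignment using 3 colors: A=1, B=3, C=1, D=1, E=2, F=2, G=2. No two adjacent vertices share a color.

3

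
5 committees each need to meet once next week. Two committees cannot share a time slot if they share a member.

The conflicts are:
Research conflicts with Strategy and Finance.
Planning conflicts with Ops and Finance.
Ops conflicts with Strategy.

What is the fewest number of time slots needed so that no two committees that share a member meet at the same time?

The cycle Ops-Planning-Finance-Research-Strategy-Ops has odd length 5, so it cannot be 2-colored; at least 3 time slots are needed.
Using 3 time slots: Research=3, Planning=2, Ops=1, Strategy=2, Finance=1. No two conflicting committees share a time slot.

3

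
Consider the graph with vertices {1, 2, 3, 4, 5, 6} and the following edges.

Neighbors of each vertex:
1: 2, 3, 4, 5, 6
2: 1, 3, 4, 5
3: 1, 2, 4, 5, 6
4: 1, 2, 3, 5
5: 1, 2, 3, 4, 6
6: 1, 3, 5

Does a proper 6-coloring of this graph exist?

Yes

The chromatic number is 5. 1, 2, 3, 4, 5 are pairwise adjacent (a clique of size 5), so at least 5 colors are needed.
5 colors suffice: color red → {3}; color blue → {1}; color green → {5}; color yellow → {4, 6}; color purple → {2}.
Since 6 ≥ 5, a proper 6-coloring certainly exists.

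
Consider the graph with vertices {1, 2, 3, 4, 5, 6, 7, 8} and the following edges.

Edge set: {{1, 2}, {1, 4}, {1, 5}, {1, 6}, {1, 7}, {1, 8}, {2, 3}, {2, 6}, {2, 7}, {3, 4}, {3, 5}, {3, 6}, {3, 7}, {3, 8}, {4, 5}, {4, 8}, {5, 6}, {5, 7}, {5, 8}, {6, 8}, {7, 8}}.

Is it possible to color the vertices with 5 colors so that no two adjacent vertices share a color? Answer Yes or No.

Yes

The chromatic number is 4. 1, 4, 5, 8 are mutually adjacent (a clique of size 4), so at least 4 colors are needed.
4 colors suffice: 1=red, 2=blue, 3=red, 4=yellow, 5=blue, 6=yellow, 7=yellow, 8=green.
Since 5 ≥ 4, a proper 5-coloring certainly exists.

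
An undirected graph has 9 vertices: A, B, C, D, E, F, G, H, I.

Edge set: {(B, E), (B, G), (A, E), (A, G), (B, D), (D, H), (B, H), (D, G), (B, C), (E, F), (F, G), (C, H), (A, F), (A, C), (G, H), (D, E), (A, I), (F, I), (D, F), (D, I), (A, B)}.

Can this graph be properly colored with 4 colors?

The chromatic number is 4. B, D, G, H form a clique, so at least 4 colors are needed.
4 colors suffice: A=1, B=2, C=3, D=1, E=3, F=2, G=3, H=4, I=3.
That is already a proper 4-coloring.

Yes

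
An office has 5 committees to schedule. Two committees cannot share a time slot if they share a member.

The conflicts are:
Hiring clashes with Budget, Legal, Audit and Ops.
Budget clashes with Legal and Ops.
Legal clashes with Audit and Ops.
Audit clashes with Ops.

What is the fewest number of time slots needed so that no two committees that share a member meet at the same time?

4

Hiring, Legal, Audit, Ops all conflict with each other, so at least 4 time slots are needed.
4 time slots suffice: time slot 1 → {Hiring}; time slot 2 → {Legal}; time slot 3 → {Ops}; time slot 4 → {Budget, Audit}. No two conflicting committees share a time slot.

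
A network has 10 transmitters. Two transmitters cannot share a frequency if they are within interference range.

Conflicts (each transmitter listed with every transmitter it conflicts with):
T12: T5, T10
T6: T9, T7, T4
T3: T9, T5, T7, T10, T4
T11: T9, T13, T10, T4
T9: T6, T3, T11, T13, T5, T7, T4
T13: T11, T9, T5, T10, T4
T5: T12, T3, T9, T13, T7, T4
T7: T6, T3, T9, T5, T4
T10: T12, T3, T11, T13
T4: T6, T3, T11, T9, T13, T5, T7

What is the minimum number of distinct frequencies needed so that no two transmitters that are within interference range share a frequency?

T3, T9, T5, T7, T4 are mutually in conflict, so at least 5 frequencies are needed.
5 frequencies suffice: frequency 1 → {T10, T4}; frequency 2 → {T12, T9}; frequency 3 → {T6, T11, T5}; frequency 4 → {T13, T7}; frequency 5 → {T3}. Every pair that conflicts lands in different frequencies.

5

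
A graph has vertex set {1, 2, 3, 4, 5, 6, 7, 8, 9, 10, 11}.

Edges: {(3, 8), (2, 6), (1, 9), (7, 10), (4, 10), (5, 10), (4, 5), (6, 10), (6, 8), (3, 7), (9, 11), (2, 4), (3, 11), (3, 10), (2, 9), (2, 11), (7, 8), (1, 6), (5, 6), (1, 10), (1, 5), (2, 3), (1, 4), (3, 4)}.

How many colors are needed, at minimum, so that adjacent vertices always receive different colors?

4

1, 5, 6, 10 form a clique, so at least 4 colors are needed.
4 colors suffice: 1=blue, 2=red, 3=blue, 4=green, 5=yellow, 6=green, 7=green, 8=red, 9=green, 10=red, 11=yellow. Each edge has distinct colors on its endpoints.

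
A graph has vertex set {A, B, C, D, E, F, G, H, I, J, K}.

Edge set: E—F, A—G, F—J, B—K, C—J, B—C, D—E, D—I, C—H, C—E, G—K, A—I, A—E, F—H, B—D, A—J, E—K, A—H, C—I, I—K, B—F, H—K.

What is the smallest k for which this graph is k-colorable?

2

G and K are adjacent, so at least 2 colors are needed.
2 colors suffice: color 1 → {A, C, D, F, K}; color 2 → {B, E, G, H, I, J}. Each edge has distinct colors on its endpoints.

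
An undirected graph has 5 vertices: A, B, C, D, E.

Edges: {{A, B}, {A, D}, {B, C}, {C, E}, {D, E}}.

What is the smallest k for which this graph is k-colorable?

The cycle B-A-D-E-C-B has odd length 5, so it cannot be 2-colored; at least 3 colors are needed.
3 colors suffice: color 1 → {C, D}; color 2 → {A, E}; color 3 → {B}. No two adjacent vertices share a color.

3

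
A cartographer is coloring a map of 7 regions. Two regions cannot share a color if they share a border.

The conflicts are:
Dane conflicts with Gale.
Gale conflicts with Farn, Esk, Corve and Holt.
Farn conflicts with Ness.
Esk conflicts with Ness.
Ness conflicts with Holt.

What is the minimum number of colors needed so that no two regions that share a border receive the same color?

Gale and Corve conflict, so at least 2 colors are needed.
A valid assignment using 2 colors: Dane=2, Gale=1, Farn=2, Esk=2, Corve=2, Ness=1, Holt=2. No two conflicting regions share a color.

2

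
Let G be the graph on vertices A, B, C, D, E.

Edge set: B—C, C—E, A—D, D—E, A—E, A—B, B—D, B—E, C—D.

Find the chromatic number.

A, B, D, E are mutually adjacent (a clique of size 4), so at least 4 colors are needed.
4 colors suffice: color red → {E}; color blue → {D}; color green → {B}; color yellow → {A, C}. No two adjacent vertices share a color.

4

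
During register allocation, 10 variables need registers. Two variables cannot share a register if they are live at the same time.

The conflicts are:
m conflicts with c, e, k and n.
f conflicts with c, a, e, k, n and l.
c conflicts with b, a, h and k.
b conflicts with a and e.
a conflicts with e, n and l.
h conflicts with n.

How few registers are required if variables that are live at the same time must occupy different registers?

f, c, k pairwise conflict, so at least 3 registers are needed.
3 registers suffice: register 1 → {m, f, b, h}; register 2 → {c, e, n, l}; register 3 → {a, k}. No two conflicting variables share a register.

3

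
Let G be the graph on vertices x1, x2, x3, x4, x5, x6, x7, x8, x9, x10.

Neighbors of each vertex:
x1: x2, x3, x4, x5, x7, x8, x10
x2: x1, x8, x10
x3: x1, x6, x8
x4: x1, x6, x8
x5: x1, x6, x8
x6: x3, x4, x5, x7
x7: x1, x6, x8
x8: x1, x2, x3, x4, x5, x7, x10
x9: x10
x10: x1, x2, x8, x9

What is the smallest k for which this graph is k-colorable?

x1, x2, x8, x10 form a clique, so at least 4 colors are needed.
A valid assignment using 4 colors: x1=2, x2=4, x3=3, x4=3, x5=3, x6=1, x7=3, x8=1, x9=1, x10=3. Each edge has distinct colors on its endpoints.

4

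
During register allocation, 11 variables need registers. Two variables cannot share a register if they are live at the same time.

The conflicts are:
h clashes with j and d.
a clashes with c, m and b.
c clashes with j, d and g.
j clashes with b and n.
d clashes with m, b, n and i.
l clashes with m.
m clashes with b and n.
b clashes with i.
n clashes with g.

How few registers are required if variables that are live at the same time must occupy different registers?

3

d, m, b all conflict with each other, so at least 3 registers are needed.
3 registers suffice: register 1 → {a, j, d, l, g}; register 2 → {h, c, b, n}; register 3 → {m, i}. Every pair that conflicts lands in different registers.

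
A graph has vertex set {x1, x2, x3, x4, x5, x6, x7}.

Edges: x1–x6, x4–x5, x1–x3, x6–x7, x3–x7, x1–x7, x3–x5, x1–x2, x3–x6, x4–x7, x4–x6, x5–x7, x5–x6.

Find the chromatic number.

4

x4, x5, x6, x7 are mutually adjacent (a clique of size 4), so at least 4 colors are needed.
4 colors suffice: color 1 → {x2, x6}; color 2 → {x7}; color 3 → {x1, x5}; color 4 → {x3, x4}. Each edge has distinct colors on its endpoints.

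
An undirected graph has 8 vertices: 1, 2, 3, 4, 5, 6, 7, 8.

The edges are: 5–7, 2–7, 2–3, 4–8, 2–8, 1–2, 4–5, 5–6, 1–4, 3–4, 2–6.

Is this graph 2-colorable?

The cycle 5-4-1-2-6-5 has odd length 5, so it cannot be 2-colored; at least 3 colors are needed.
So 2 colors are not enough.

No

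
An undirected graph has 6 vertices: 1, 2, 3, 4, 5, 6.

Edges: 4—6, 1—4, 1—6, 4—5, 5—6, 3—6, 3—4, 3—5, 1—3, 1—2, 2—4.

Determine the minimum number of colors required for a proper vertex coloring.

4

1, 3, 4, 6 form a clique, so at least 4 colors are needed.
4 colors suffice: color red → {4}; color blue → {2, 6}; color green → {1, 5}; color yellow → {3}. No two adjacent vertices share a color.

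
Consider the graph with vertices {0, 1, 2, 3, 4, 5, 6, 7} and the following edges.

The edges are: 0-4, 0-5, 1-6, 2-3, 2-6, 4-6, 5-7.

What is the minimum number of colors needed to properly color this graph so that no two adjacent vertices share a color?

2

4 and 6 are adjacent, so at least 2 colors are needed.
2 colors suffice: color red → {0, 3, 6, 7}; color blue → {1, 2, 4, 5}. Each edge has distinct colors on its endpoints.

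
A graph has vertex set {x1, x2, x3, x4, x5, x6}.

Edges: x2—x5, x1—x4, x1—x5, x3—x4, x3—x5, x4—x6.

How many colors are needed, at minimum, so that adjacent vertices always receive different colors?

2

x2 and x5 are adjacent, so at least 2 colors are needed.
2 colors suffice: x1=B, x2=B, x3=B, x4=R, x5=R, x6=B. Each edge has distinct colors on its endpoints.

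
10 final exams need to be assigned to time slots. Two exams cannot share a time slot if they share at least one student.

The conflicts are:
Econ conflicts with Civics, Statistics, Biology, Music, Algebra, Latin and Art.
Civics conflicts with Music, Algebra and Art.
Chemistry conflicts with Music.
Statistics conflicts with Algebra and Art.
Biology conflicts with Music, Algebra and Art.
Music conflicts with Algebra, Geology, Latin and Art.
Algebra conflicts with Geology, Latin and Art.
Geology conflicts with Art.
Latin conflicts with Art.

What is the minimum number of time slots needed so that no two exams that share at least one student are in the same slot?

5

Econ, Music, Algebra, Latin, Art all conflict with each other, so at least 5 time slots are needed.
5 time slots suffice: time slot 1 → {Statistics, Music}; time slot 2 → {Chemistry, Algebra}; time slot 3 → {Art}; time slot 4 → {Econ, Geology}; time slot 5 → {Civics, Biology, Latin}. Every pair that conflicts lands in different time slots.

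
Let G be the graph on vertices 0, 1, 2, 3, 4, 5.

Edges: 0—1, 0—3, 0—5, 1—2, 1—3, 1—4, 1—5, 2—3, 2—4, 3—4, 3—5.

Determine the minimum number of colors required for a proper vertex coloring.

0, 1, 3, 5 are mutually adjacent (a clique of size 4), so at least 4 colors are needed.
One proper 4-coloring: 0=c, 1=b, 2=d, 3=a, 4=c, 5=d. Each edge has distinct colors on its endpoints.

4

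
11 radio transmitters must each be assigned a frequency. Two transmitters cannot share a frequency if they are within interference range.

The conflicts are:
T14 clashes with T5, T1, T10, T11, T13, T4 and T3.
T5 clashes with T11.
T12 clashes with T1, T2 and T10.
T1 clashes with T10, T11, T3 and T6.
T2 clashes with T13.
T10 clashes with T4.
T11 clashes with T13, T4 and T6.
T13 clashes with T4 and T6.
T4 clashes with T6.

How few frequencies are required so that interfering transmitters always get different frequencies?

4

T11, T13, T4, T6 are mutually in conflict, so at least 4 frequencies are needed.
4 frequencies suffice: frequency 1 → {T14, T12, T6}; frequency 2 → {T2, T10, T11, T3}; frequency 3 → {T5, T1, T4}; frequency 4 → {T13}. No two conflicting transmitters share a frequency.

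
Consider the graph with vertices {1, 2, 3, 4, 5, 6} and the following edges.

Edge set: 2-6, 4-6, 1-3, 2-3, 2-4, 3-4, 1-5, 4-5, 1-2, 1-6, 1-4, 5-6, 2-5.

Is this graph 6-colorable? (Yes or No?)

The chromatic number is 5. 1, 2, 4, 5, 6 are mutually adjacent (a clique of size 5), so at least 5 colors are needed.
5 colors suffice: 1=blue, 2=green, 3=yellow, 4=red, 5=purple, 6=yellow.
Since 6 ≥ 5, a proper 6-coloring certainly exists.

Yes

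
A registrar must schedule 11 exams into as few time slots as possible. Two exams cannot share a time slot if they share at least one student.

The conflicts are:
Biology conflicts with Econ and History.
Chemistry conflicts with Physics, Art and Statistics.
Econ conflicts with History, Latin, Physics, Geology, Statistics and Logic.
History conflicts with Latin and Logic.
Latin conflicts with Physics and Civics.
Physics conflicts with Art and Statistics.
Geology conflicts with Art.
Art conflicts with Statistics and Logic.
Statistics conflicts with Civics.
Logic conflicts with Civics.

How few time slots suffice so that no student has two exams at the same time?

4

Chemistry, Physics, Art, Statistics are mutually in conflict, so at least 4 time slots are needed.
4 time slots suffice: Biology=3, Chemistry=4, Econ=1, History=2, Latin=4, Physics=3, Geology=2, Art=1, Statistics=2, Logic=3, Civics=1. No two conflicting exams share a time slot.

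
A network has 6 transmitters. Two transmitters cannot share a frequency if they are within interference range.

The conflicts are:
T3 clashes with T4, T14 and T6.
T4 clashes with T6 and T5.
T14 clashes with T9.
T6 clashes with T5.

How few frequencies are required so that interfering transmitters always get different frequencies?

3

T4, T6, T5 are mutually in conflict, so at least 3 frequencies are needed.
3 frequencies suffice: frequency 1 → {T4, T14}; frequency 2 → {T3, T9, T5}; frequency 3 → {T6}. Every pair that conflicts lands in different frequencies.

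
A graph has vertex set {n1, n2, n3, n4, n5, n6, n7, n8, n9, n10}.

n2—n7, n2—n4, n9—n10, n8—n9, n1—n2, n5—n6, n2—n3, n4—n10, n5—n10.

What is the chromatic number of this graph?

2

n2 and n3 are adjacent, so at least 2 colors are needed.
2 colors suffice: color 1 → {n2, n6, n8, n10}; color 2 → {n1, n3, n4, n5, n7, n9}. Each edge has distinct colors on its endpoints.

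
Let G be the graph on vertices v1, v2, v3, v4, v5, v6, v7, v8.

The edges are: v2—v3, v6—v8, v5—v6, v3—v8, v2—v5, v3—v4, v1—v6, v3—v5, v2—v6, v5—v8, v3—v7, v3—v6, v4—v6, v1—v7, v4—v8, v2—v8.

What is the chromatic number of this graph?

5

v2, v3, v5, v6, v8 form a clique, so at least 5 colors are needed.
One proper 5-coloring: v1=R, v2=P, v3=R, v4=Y, v5=Y, v6=B, v7=B, v8=G. Each edge has distinct colors on its endpoints.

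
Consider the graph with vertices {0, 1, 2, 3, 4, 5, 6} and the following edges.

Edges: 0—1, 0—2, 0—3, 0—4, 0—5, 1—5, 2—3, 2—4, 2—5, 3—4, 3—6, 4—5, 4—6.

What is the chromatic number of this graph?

4

0, 2, 3, 4 are pairwise adjacent (a clique of size 4), so at least 4 colors are needed.
4 colors suffice: 0=red, 1=blue, 2=green, 3=yellow, 4=blue, 5=yellow, 6=red. Each edge has distinct colors on its endpoints.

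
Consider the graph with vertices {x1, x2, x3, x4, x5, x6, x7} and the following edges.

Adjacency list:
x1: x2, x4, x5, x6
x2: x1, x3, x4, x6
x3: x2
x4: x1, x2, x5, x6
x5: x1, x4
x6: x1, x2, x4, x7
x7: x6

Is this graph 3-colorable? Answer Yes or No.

x1, x2, x4, x6 are mutually adjacent (a clique of size 4), so at least 4 colors are needed.
So 3 colors are not enough.

No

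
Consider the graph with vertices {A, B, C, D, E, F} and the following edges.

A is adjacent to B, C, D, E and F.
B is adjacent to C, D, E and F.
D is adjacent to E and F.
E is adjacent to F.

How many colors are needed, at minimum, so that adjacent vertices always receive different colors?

5

A, B, D, E, F form a clique, so at least 5 colors are needed.
5 colors suffice: color 1 → {A}; color 2 → {B}; color 3 → {C, D}; color 4 → {F}; color 5 → {E}. No two adjacent vertices share a color.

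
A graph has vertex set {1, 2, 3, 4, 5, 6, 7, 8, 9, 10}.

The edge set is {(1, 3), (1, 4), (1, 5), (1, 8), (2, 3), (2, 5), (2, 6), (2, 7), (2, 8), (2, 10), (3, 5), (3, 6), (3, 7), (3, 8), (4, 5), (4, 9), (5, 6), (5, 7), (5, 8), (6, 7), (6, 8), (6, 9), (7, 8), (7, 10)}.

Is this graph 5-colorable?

No

2, 3, 5, 6, 7, 8 are pairwise adjacent (a clique of size 6), so at least 6 colors are needed.
So 5 colors are not enough.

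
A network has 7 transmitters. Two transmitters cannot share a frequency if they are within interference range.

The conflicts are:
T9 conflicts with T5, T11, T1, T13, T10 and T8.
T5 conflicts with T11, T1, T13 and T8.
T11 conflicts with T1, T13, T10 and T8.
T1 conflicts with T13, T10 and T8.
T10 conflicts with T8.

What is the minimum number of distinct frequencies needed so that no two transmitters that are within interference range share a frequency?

5

T9, T5, T11, T1, T8 all conflict with each other, so at least 5 frequencies are needed.
5 frequencies suffice: frequency 1 → {T9}; frequency 2 → {T11}; frequency 3 → {T1}; frequency 4 → {T13, T8}; frequency 5 → {T5, T10}. Every pair that conflicts lands in different frequencies.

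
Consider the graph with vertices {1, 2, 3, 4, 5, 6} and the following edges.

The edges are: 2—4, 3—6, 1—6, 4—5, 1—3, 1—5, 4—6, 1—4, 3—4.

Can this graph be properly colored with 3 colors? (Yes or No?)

1, 3, 4, 6 are mutually adjacent (a clique of size 4), so at least 4 colors are needed.
So 3 colors are not enough.

No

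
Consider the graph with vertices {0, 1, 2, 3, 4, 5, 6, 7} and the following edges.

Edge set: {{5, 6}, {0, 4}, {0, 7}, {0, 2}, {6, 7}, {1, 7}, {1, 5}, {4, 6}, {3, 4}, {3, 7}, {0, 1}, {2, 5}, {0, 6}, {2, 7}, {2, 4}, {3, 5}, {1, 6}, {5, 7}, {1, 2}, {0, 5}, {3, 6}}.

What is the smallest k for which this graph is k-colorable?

5

0, 1, 2, 5, 7 are mutually adjacent (a clique of size 5), so at least 5 colors are needed.
One proper 5-coloring: 0=red, 1=purple, 2=green, 3=red, 4=blue, 5=blue, 6=green, 7=yellow. No two adjacent vertices share a color.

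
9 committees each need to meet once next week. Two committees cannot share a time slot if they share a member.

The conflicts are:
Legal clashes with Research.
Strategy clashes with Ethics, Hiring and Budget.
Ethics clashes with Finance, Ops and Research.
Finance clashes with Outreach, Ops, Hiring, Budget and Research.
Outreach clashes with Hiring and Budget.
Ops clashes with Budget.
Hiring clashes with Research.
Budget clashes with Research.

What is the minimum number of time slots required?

Finance, Outreach, Hiring all conflict with each other, so at least 3 time slots are needed.
3 time slots suffice: time slot 1 → {Legal, Strategy, Finance}; time slot 2 → {Outreach, Ops, Research}; time slot 3 → {Ethics, Hiring, Budget}. Each listed conflict is separated.

3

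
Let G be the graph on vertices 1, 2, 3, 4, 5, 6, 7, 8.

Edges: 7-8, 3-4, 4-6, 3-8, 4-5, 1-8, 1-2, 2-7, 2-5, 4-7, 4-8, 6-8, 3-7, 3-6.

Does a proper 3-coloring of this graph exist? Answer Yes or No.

3, 4, 7, 8 are mutually adjacent (a clique of size 4), so at least 4 colors are needed.
So 3 colors are not enough.

No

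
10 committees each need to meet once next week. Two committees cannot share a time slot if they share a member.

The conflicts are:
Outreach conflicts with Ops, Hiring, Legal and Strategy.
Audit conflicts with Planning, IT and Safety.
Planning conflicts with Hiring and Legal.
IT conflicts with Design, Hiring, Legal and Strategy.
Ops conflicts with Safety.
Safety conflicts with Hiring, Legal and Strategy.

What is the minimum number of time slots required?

2

Ops and Safety conflict, so at least 2 time slots are needed.
2 time slots suffice: time slot 1 → {Outreach, Planning, IT, Safety}; time slot 2 → {Audit, Ops, Design, Hiring, Legal, Strategy}. Each listed conflict is separated.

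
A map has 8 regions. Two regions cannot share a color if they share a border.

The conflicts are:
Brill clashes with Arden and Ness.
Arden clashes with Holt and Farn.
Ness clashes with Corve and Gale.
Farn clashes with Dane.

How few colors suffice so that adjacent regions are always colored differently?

Arden and Farn conflict, so at least 2 colors are needed.
A valid assignment using 2 colors: Brill=2, Arden=1, Holt=2, Ness=1, Corve=2, Farn=2, Dane=1, Gale=2. Each listed conflict is separated.

2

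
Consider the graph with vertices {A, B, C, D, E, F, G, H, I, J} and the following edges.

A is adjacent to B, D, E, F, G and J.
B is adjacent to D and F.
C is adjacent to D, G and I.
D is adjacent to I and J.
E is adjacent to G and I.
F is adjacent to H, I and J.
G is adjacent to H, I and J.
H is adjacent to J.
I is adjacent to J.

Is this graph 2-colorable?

F, I, J form a triangle, so at least 3 colors are needed.
So 2 colors are not enough.

No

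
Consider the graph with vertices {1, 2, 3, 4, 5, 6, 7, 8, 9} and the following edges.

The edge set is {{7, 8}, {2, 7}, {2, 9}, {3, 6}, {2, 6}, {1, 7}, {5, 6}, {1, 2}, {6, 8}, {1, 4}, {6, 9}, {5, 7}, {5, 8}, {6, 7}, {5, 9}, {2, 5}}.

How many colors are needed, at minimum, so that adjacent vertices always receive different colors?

5, 6, 7, 8 are pairwise adjacent (a clique of size 4), so at least 4 colors are needed.
4 colors suffice: color red → {1, 6}; color blue → {3, 4, 7, 9}; color green → {2, 8}; color yellow → {5}. Each edge has distinct colors on its endpoints.

4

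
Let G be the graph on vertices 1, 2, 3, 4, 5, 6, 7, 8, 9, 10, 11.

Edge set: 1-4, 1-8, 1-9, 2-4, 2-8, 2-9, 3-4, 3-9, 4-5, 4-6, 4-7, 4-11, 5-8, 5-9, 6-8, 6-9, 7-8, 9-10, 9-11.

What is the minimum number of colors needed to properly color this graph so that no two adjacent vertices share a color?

5 and 8 are adjacent, so at least 2 colors are needed.
2 colors suffice: 1=blue, 2=blue, 3=blue, 4=red, 5=blue, 6=blue, 7=blue, 8=red, 9=red, 10=blue, 11=blue. Every edge joins two different colors.

2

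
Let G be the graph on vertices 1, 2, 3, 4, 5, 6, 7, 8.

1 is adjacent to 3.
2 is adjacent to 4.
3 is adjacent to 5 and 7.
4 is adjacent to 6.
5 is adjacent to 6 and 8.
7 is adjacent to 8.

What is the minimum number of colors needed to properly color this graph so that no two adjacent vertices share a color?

4 and 6 are adjacent, so at least 2 colors are needed.
One proper 2-coloring: 1=a, 2=b, 3=b, 4=a, 5=a, 6=b, 7=a, 8=b. No two adjacent vertices share a color.

2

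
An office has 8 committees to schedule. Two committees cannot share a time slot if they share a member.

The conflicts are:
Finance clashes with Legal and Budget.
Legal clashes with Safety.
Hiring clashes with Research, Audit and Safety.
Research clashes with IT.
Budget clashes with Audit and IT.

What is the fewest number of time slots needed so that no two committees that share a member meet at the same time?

3

The cycle Budget-Audit-Hiring-Research-IT-Budget has odd length 5, so it cannot be 2-colored; at least 3 time slots are needed.
3 time slots suffice: time slot 1 → {Legal, Hiring, Budget}; time slot 2 → {Finance, Research, Audit, Safety}; time slot 3 → {IT}. Every pair that conflicts lands in different time slots.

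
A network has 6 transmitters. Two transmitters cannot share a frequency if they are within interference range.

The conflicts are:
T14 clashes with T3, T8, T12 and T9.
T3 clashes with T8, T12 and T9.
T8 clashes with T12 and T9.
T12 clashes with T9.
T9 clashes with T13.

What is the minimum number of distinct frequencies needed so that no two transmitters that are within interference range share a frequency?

T14, T3, T8, T12, T9 are mutually in conflict, so at least 5 frequencies are needed.
5 frequencies suffice: frequency 1 → {T9}; frequency 2 → {T3, T13}; frequency 3 → {T14}; frequency 4 → {T12}; frequency 5 → {T8}. Every pair that conflicts lands in different frequencies.

5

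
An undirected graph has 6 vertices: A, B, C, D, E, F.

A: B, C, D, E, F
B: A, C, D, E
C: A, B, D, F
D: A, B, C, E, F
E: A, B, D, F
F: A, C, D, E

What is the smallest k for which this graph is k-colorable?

4

A, B, C, D form a clique, so at least 4 colors are needed.
4 colors suffice: color 1 → {D}; color 2 → {A}; color 3 → {B, F}; color 4 → {C, E}. Every edge joins two different colors.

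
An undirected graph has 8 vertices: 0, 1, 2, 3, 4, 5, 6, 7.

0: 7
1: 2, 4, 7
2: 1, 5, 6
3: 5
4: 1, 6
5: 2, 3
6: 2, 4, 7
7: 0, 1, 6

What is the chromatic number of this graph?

1 and 4 are adjacent, so at least 2 colors are needed.
2 colors suffice: 0=red, 1=red, 2=blue, 3=blue, 4=blue, 5=red, 6=red, 7=blue. Every edge joins two different colors.

2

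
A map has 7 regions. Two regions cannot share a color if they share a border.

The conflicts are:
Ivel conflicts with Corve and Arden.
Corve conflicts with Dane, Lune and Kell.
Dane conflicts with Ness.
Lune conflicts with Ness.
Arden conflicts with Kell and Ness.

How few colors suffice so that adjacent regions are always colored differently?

3

The cycle Ness-Lune-Corve-Ivel-Arden-Ness has odd length 5, so it cannot be 2-colored; at least 3 colors are needed.
3 colors suffice: color 1 → {Corve, Ness}; color 2 → {Dane, Lune, Arden}; color 3 → {Ivel, Kell}. No two conflicting regions share a color.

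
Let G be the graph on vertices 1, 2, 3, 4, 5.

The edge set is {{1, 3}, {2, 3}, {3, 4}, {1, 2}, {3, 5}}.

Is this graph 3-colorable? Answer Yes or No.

Yes

The chromatic number is 3. 1, 2, 3 are pairwise adjacent, so at least 3 colors are needed.
3 colors suffice: color a → {3}; color b → {2, 4, 5}; color c → {1}.
That is already a proper 3-coloring.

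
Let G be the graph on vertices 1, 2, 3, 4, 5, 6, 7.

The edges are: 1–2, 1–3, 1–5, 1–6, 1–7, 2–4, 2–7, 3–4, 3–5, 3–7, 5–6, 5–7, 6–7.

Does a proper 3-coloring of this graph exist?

1, 3, 5, 7 are pairwise adjacent (a clique of size 4), so at least 4 colors are needed.
So 3 colors are not enough.

No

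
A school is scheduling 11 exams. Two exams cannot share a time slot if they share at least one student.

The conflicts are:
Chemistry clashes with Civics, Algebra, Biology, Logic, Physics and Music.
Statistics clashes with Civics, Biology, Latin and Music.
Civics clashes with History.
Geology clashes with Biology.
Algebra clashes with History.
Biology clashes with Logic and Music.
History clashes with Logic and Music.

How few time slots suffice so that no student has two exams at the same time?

Statistics, Biology, Music pairwise conflict, so at least 3 time slots are needed.
3 time slots suffice: Chemistry=1, Statistics=1, Civics=2, Geology=1, Algebra=2, Biology=2, Latin=2, History=1, Logic=3, Physics=2, Music=3. No two conflicting exams share a time slot.

3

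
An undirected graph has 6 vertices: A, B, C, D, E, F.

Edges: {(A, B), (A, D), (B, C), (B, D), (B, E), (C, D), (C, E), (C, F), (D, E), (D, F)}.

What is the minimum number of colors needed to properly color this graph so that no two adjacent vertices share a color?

B, C, D, E are pairwise adjacent (a clique of size 4), so at least 4 colors are needed.
One proper 4-coloring: A=2, B=3, C=2, D=1, E=4, F=3. Every edge joins two different colors.

4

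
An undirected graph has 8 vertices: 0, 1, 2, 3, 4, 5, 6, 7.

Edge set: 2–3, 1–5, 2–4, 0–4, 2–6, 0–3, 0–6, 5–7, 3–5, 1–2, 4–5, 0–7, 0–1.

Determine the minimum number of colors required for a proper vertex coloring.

1 and 5 are adjacent, so at least 2 colors are needed.
2 colors suffice: color a → {0, 2, 5}; color b → {1, 3, 4, 6, 7}. Each edge has distinct colors on its endpoints.

2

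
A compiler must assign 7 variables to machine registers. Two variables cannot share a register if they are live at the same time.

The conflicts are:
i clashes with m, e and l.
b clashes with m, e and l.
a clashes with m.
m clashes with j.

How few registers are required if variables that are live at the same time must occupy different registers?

a and m conflict, so at least 2 registers are needed.
2 registers suffice: register 1 → {m, e, l}; register 2 → {i, b, a, j}. Each listed conflict is separated.

2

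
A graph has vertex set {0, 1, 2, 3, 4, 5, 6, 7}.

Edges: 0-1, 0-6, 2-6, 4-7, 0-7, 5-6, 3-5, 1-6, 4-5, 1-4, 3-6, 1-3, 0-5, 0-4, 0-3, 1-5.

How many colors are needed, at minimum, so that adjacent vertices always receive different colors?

0, 1, 3, 5, 6 are mutually adjacent (a clique of size 5), so at least 5 colors are needed.
5 colors suffice: color red → {0, 2}; color blue → {4, 6}; color green → {1, 7}; color yellow → {5}; color purple → {3}. Every edge joins two different colors.

5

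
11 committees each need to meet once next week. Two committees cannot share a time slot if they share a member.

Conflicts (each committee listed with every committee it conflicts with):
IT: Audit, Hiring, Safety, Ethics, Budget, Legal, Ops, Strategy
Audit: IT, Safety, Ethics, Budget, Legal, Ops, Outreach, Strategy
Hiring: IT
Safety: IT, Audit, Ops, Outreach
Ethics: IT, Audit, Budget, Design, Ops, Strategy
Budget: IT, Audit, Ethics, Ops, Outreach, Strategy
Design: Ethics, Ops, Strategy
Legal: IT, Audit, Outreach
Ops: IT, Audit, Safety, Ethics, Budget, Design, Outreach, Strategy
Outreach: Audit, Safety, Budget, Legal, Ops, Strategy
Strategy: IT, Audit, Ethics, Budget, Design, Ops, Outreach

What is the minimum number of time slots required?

6

IT, Audit, Ethics, Budget, Ops, Strategy pairwise conflict, so at least 6 time slots are needed.
6 time slots suffice: time slot 1 → {IT, Design, Outreach}; time slot 2 → {Hiring, Legal, Ops}; time slot 3 → {Audit}; time slot 4 → {Safety, Strategy}; time slot 5 → {Ethics}; time slot 6 → {Budget}. Each listed conflict is separated.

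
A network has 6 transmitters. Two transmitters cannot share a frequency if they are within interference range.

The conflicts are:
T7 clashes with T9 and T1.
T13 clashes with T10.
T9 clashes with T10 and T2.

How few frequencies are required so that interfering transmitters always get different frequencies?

T7 and T1 conflict, so at least 2 frequencies are needed.
A valid assignment using 2 frequencies: T7=2, T13=1, T9=1, T10=2, T2=2, T1=1. Each listed conflict is separated.

2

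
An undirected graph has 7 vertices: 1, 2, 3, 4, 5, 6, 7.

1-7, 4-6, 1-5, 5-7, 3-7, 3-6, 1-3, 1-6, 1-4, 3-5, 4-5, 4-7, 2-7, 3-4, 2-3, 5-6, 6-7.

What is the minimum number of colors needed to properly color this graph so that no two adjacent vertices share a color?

6

1, 3, 4, 5, 6, 7 are mutually adjacent (a clique of size 6), so at least 6 colors are needed.
A valid assignment using 6 colors: 1=e, 2=c, 3=b, 4=c, 5=f, 6=d, 7=a. Every edge joins two different colors.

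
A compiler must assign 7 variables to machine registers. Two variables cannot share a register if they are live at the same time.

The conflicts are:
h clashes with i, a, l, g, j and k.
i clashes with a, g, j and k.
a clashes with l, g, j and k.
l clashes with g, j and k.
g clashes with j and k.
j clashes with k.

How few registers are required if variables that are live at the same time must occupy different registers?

6

h, i, a, g, j, k are mutually in conflict, so at least 6 registers are needed.
Using 6 registers: h=2, i=6, a=4, l=6, g=5, j=3, k=1. Each listed conflict is separated.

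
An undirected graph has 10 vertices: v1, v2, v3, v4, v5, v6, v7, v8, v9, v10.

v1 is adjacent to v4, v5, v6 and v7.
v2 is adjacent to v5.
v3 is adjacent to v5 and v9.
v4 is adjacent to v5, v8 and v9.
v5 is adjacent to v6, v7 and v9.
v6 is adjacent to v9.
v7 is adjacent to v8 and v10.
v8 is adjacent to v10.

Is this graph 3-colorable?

The chromatic number is 3. v3, v5, v9 are mutually adjacent, so at least 3 colors are needed.
3 colors suffice: color 1 → {v5, v8}; color 2 → {v1, v2, v9, v10}; color 3 → {v3, v4, v6, v7}.
That is already a proper 3-coloring.

Yes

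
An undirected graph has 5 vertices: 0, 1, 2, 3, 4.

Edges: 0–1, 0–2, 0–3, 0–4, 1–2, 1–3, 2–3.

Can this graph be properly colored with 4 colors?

Yes

The chromatic number is 4. 0, 1, 2, 3 are pairwise adjacent (a clique of size 4), so at least 4 colors are needed.
4 colors suffice: color a → {0}; color b → {2, 4}; color c → {1}; color d → {3}.
That is already a proper 4-coloring.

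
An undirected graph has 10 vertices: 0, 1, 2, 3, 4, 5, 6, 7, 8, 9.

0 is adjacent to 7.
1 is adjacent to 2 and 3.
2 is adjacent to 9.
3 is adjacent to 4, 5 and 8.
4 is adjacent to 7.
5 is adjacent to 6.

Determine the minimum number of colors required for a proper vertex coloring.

4 and 7 are adjacent, so at least 2 colors are needed.
2 colors suffice: color a → {2, 3, 6, 7}; color b → {0, 1, 4, 5, 8, 9}. Every edge joins two different colors.

2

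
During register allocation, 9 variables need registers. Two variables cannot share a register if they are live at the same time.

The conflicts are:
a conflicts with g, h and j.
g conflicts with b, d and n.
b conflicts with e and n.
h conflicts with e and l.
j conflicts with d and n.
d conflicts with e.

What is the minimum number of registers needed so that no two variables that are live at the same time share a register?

3

g, b, n all conflict with each other, so at least 3 registers are needed.
3 registers suffice: register 1 → {g, h, j}; register 2 → {a, e, n, l}; register 3 → {b, d}. Each listed conflict is separated.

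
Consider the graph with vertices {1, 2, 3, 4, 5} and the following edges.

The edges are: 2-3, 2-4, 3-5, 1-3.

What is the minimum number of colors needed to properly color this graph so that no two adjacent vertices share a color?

2

1 and 3 are adjacent, so at least 2 colors are needed.
2 colors suffice: color red → {3, 4}; color blue → {1, 2, 5}. Each edge has distinct colors on its endpoints.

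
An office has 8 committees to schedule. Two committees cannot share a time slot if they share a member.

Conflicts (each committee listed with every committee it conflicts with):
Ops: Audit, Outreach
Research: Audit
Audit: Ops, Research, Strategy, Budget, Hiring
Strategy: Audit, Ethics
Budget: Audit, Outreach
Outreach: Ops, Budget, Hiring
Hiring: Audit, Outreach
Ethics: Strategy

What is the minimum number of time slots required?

Outreach and Hiring conflict, so at least 2 time slots are needed.
2 time slots suffice: time slot 1 → {Audit, Outreach, Ethics}; time slot 2 → {Ops, Research, Strategy, Budget, Hiring}. Every pair that conflicts lands in different time slots.

2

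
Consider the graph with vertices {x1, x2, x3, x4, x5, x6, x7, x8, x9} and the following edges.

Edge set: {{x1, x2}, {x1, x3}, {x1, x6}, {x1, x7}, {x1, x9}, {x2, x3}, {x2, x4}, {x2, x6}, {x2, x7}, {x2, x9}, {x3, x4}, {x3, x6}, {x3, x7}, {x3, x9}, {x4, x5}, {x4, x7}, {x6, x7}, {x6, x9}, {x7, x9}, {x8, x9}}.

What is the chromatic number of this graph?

6

x1, x2, x3, x6, x7, x9 are pairwise adjacent (a clique of size 6), so at least 6 colors are needed.
6 colors suffice: color 1 → {x3, x5, x8}; color 2 → {x2}; color 3 → {x7}; color 4 → {x4, x9}; color 5 → {x1}; color 6 → {x6}. No two adjacent vertices share a color.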